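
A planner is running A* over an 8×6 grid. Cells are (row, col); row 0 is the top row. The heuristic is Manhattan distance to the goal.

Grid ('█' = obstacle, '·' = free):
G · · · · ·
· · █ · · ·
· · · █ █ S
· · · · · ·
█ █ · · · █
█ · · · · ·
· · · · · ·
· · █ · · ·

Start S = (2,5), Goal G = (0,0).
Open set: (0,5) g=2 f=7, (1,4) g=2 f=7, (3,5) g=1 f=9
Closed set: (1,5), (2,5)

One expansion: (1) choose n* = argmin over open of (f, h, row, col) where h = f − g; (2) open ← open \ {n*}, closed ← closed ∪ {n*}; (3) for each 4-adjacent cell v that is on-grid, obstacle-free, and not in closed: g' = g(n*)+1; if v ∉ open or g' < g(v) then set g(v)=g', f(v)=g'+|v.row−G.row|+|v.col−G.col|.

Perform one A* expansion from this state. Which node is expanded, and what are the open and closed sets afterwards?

step 1: expand (0,5) (f=7, h=5) → closed; open now [(0,4) g=3 f=7, (1,4) g=2 f=7, (3,5) g=1 f=9]

expanded=(0,5); open=[(0,4) g=3 f=7, (1,4) g=2 f=7, (3,5) g=1 f=9]; closed=[(0,5), (1,5), (2,5)]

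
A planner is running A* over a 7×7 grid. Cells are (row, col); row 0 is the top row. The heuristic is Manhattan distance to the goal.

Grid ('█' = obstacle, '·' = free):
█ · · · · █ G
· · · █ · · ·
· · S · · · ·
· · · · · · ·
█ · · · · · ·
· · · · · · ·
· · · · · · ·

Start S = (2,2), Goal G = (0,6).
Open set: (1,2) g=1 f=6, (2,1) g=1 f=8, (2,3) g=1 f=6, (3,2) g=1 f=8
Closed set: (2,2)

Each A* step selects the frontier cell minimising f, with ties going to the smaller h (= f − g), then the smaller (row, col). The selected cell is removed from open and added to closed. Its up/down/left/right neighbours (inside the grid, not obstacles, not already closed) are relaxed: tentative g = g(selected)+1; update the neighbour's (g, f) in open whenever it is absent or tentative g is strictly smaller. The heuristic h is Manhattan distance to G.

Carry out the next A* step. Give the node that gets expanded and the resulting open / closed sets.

expanded=(1,2); open=[(0,2) g=2 f=6, (1,1) g=2 f=8, (2,1) g=1 f=8, (2,3) g=1 f=6, (3,2) g=1 f=8]; closed=[(1,2), (2,2)]

step 1: expand (1,2) (f=6, h=5) → closed; open now [(0,2) g=2 f=6, (1,1) g=2 f=8, (2,1) g=1 f=8, (2,3) g=1 f=6, (3,2) g=1 f=8]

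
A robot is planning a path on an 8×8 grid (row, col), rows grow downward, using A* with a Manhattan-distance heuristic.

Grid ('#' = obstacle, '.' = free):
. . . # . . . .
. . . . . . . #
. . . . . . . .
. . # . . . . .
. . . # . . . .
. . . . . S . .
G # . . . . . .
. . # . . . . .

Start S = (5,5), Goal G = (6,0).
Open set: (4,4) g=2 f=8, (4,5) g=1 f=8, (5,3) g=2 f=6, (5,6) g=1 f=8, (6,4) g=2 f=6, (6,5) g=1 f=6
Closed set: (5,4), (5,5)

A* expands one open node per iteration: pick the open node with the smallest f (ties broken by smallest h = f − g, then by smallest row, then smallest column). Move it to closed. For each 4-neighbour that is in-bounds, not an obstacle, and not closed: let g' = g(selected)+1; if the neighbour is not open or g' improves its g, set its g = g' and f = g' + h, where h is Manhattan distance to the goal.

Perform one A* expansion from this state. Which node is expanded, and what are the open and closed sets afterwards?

step 1: expand (5,3) (f=6, h=4) → closed; open now [(4,4) g=2 f=8, (4,5) g=1 f=8, (5,2) g=3 f=6, (5,6) g=1 f=8, (6,3) g=3 f=6, (6,4) g=2 f=6, (6,5) g=1 f=6]

expanded=(5,3); open=[(4,4) g=2 f=8, (4,5) g=1 f=8, (5,2) g=3 f=6, (5,6) g=1 f=8, (6,3) g=3 f=6, (6,4) g=2 f=6, (6,5) g=1 f=6]; closed=[(5,3), (5,4), (5,5)]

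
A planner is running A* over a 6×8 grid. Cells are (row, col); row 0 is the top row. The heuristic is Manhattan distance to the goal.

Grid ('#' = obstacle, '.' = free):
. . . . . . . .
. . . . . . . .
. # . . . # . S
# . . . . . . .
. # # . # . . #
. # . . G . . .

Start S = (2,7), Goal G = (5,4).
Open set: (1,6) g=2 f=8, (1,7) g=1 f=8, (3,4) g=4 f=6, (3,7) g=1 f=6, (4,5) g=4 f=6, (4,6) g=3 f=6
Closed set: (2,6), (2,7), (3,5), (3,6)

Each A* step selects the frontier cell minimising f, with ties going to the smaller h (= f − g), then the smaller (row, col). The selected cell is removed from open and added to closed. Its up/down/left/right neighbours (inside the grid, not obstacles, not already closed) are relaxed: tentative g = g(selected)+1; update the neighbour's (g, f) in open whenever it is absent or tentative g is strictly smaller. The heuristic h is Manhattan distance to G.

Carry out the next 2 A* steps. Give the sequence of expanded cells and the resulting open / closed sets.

order=[(3,4) → (4,5)]; open=[(1,6) g=2 f=8, (1,7) g=1 f=8, (2,4) g=5 f=8, (3,3) g=5 f=8, (3,7) g=1 f=6, (4,6) g=3 f=6, (5,5) g=5 f=6]; closed=[(2,6), (2,7), (3,4), (3,5), (3,6), (4,5)]

step 1: expand (3,4) (f=6, h=2) → closed; open now [(1,6) g=2 f=8, (1,7) g=1 f=8, (2,4) g=5 f=8, (3,3) g=5 f=8, (3,7) g=1 f=6, (4,5) g=4 f=6, (4,6) g=3 f=6]
step 2: expand (4,5) (f=6, h=2) → closed; open now [(1,6) g=2 f=8, (1,7) g=1 f=8, (2,4) g=5 f=8, (3,3) g=5 f=8, (3,7) g=1 f=6, (4,6) g=3 f=6, (5,5) g=5 f=6]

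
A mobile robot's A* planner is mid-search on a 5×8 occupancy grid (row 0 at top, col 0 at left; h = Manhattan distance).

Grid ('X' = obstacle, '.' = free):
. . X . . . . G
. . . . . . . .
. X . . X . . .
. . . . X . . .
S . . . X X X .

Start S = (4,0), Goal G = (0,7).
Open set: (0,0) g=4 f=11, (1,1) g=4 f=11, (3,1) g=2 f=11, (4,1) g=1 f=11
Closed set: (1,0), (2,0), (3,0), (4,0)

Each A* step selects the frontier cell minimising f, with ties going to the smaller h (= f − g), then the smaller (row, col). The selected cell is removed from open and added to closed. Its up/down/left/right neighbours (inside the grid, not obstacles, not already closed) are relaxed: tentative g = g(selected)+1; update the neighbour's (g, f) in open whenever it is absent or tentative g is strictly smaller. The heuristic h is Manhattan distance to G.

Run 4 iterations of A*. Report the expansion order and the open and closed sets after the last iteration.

step 1: expand (0,0) (f=11, h=7) → closed; open now [(0,1) g=5 f=11, (1,1) g=4 f=11, (3,1) g=2 f=11, (4,1) g=1 f=11]
step 2: expand (0,1) (f=11, h=6) → closed; open now [(1,1) g=4 f=11, (3,1) g=2 f=11, (4,1) g=1 f=11]
step 3: expand (1,1) (f=11, h=7) → closed; open now [(1,2) g=5 f=11, (3,1) g=2 f=11, (4,1) g=1 f=11]
step 4: expand (1,2) (f=11, h=6) → closed; open now [(1,3) g=6 f=11, (2,2) g=6 f=13, (3,1) g=2 f=11, (4,1) g=1 f=11]

order=[(0,0) → (0,1) → (1,1) → (1,2)]; open=[(1,3) g=6 f=11, (2,2) g=6 f=13, (3,1) g=2 f=11, (4,1) g=1 f=11]; closed=[(0,0), (0,1), (1,0), (1,1), (1,2), (2,0), (3,0), (4,0)]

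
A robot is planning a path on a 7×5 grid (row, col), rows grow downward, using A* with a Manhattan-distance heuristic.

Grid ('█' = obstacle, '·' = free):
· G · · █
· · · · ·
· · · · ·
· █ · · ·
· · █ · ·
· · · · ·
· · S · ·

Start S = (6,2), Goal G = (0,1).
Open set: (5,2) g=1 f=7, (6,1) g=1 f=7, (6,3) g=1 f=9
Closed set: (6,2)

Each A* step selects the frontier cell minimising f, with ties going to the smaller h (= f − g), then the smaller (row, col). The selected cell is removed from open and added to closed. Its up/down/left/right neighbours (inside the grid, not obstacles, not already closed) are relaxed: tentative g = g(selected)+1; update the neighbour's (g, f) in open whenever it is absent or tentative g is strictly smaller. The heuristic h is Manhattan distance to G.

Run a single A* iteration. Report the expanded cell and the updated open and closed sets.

expanded=(5,2); open=[(5,1) g=2 f=7, (5,3) g=2 f=9, (6,1) g=1 f=7, (6,3) g=1 f=9]; closed=[(5,2), (6,2)]

step 1: expand (5,2) (f=7, h=6) → closed; open now [(5,1) g=2 f=7, (5,3) g=2 f=9, (6,1) g=1 f=7, (6,3) g=1 f=9]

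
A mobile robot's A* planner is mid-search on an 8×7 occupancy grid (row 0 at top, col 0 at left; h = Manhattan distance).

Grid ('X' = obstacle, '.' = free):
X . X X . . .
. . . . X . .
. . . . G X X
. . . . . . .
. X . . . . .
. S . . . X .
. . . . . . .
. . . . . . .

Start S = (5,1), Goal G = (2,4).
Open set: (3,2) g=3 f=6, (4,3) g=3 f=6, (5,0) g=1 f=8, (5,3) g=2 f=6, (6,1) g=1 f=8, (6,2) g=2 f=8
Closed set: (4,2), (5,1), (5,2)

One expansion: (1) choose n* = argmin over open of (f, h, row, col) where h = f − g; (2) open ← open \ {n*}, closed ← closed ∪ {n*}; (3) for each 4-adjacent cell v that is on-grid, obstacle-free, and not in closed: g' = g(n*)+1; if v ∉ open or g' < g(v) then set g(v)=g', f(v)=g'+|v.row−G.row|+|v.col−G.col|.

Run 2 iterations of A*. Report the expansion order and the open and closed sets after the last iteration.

step 1: expand (3,2) (f=6, h=3) → closed; open now [(2,2) g=4 f=6, (3,1) g=4 f=8, (3,3) g=4 f=6, (4,3) g=3 f=6, (5,0) g=1 f=8, (5,3) g=2 f=6, (6,1) g=1 f=8, (6,2) g=2 f=8]
step 2: expand (2,2) (f=6, h=2) → closed; open now [(1,2) g=5 f=8, (2,1) g=5 f=8, (2,3) g=5 f=6, (3,1) g=4 f=8, (3,3) g=4 f=6, (4,3) g=3 f=6, (5,0) g=1 f=8, (5,3) g=2 f=6, (6,1) g=1 f=8, (6,2) g=2 f=8]

order=[(3,2) → (2,2)]; open=[(1,2) g=5 f=8, (2,1) g=5 f=8, (2,3) g=5 f=6, (3,1) g=4 f=8, (3,3) g=4 f=6, (4,3) g=3 f=6, (5,0) g=1 f=8, (5,3) g=2 f=6, (6,1) g=1 f=8, (6,2) g=2 f=8]; closed=[(2,2), (3,2), (4,2), (5,1), (5,2)]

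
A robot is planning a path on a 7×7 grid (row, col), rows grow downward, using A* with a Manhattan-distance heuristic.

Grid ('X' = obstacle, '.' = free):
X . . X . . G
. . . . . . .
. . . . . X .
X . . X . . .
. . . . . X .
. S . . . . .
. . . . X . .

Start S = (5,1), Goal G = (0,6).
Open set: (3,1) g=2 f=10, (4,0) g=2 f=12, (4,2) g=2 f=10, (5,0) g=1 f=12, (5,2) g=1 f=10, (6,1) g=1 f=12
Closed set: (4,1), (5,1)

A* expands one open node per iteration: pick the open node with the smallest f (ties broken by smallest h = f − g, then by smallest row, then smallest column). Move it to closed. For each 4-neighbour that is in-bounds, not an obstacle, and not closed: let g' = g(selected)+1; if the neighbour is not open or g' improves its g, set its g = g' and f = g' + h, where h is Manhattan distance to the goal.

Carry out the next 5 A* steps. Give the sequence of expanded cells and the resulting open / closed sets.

order=[(3,1) → (2,1) → (1,1) → (0,1) → (0,2)]; open=[(1,0) g=5 f=12, (1,2) g=5 f=10, (2,0) g=4 f=12, (2,2) g=4 f=10, (3,2) g=3 f=10, (4,0) g=2 f=12, (4,2) g=2 f=10, (5,0) g=1 f=12, (5,2) g=1 f=10, (6,1) g=1 f=12]; closed=[(0,1), (0,2), (1,1), (2,1), (3,1), (4,1), (5,1)]

step 1: expand (3,1) (f=10, h=8) → closed; open now [(2,1) g=3 f=10, (3,2) g=3 f=10, (4,0) g=2 f=12, (4,2) g=2 f=10, (5,0) g=1 f=12, (5,2) g=1 f=10, (6,1) g=1 f=12]
step 2: expand (2,1) (f=10, h=7) → closed; open now [(1,1) g=4 f=10, (2,0) g=4 f=12, (2,2) g=4 f=10, (3,2) g=3 f=10, (4,0) g=2 f=12, (4,2) g=2 f=10, (5,0) g=1 f=12, (5,2) g=1 f=10, (6,1) g=1 f=12]
step 3: expand (1,1) (f=10, h=6) → closed; open now [(0,1) g=5 f=10, (1,0) g=5 f=12, (1,2) g=5 f=10, (2,0) g=4 f=12, (2,2) g=4 f=10, (3,2) g=3 f=10, (4,0) g=2 f=12, (4,2) g=2 f=10, (5,0) g=1 f=12, (5,2) g=1 f=10, (6,1) g=1 f=12]
step 4: expand (0,1) (f=10, h=5) → closed; open now [(0,2) g=6 f=10, (1,0) g=5 f=12, (1,2) g=5 f=10, (2,0) g=4 f=12, (2,2) g=4 f=10, (3,2) g=3 f=10, (4,0) g=2 f=12, (4,2) g=2 f=10, (5,0) g=1 f=12, (5,2) g=1 f=10, (6,1) g=1 f=12]
step 5: expand (0,2) (f=10, h=4) → closed; open now [(1,0) g=5 f=12, (1,2) g=5 f=10, (2,0) g=4 f=12, (2,2) g=4 f=10, (3,2) g=3 f=10, (4,0) g=2 f=12, (4,2) g=2 f=10, (5,0) g=1 f=12, (5,2) g=1 f=10, (6,1) g=1 f=12]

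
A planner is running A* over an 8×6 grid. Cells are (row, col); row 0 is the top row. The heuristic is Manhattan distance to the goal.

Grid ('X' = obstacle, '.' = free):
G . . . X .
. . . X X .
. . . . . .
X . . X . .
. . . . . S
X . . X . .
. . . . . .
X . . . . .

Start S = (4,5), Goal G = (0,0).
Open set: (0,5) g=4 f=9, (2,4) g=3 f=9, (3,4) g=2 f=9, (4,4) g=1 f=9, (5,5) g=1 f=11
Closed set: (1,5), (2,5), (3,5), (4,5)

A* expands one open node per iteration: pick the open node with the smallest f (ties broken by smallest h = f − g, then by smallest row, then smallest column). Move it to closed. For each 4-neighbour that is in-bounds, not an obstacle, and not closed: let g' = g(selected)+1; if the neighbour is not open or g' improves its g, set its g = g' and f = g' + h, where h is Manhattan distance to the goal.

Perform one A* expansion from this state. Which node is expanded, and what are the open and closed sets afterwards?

expanded=(0,5); open=[(2,4) g=3 f=9, (3,4) g=2 f=9, (4,4) g=1 f=9, (5,5) g=1 f=11]; closed=[(0,5), (1,5), (2,5), (3,5), (4,5)]

step 1: expand (0,5) (f=9, h=5) → closed; open now [(2,4) g=3 f=9, (3,4) g=2 f=9, (4,4) g=1 f=9, (5,5) g=1 f=11]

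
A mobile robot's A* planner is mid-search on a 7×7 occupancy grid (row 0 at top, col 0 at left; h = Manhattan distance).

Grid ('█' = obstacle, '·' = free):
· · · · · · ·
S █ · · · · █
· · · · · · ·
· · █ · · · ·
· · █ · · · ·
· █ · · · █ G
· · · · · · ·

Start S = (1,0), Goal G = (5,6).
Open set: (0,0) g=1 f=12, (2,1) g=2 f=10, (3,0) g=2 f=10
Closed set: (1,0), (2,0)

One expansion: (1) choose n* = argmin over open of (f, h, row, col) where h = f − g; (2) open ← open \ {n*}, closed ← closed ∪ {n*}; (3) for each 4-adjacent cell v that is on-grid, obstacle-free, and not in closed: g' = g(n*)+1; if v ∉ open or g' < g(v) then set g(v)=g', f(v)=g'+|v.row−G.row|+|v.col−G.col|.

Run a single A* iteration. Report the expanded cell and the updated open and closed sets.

expanded=(2,1); open=[(0,0) g=1 f=12, (2,2) g=3 f=10, (3,0) g=2 f=10, (3,1) g=3 f=10]; closed=[(1,0), (2,0), (2,1)]

step 1: expand (2,1) (f=10, h=8) → closed; open now [(0,0) g=1 f=12, (2,2) g=3 f=10, (3,0) g=2 f=10, (3,1) g=3 f=10]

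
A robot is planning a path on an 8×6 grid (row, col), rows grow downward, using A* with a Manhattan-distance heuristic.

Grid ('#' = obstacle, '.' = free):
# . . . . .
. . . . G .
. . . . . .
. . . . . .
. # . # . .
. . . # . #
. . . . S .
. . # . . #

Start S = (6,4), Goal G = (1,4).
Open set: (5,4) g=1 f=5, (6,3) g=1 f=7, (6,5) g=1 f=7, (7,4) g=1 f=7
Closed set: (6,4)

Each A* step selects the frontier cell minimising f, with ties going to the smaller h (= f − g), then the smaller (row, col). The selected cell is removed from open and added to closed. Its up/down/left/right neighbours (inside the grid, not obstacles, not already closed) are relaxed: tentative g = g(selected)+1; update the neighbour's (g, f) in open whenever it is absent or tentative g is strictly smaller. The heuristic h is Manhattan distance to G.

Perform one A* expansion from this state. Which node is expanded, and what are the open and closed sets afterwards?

expanded=(5,4); open=[(4,4) g=2 f=5, (6,3) g=1 f=7, (6,5) g=1 f=7, (7,4) g=1 f=7]; closed=[(5,4), (6,4)]

step 1: expand (5,4) (f=5, h=4) → closed; open now [(4,4) g=2 f=5, (6,3) g=1 f=7, (6,5) g=1 f=7, (7,4) g=1 f=7]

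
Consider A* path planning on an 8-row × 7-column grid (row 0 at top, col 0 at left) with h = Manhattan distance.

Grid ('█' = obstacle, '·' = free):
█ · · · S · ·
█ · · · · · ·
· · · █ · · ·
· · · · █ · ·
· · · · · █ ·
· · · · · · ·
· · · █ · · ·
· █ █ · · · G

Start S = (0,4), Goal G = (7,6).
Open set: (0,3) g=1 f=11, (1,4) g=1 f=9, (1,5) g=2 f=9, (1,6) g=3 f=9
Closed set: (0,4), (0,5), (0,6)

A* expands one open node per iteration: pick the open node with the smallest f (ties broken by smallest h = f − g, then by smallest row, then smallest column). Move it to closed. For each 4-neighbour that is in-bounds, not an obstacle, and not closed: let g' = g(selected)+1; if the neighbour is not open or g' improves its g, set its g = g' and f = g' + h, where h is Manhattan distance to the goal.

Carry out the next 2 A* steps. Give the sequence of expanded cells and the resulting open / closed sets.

step 1: expand (1,6) (f=9, h=6) → closed; open now [(0,3) g=1 f=11, (1,4) g=1 f=9, (1,5) g=2 f=9, (2,6) g=4 f=9]
step 2: expand (2,6) (f=9, h=5) → closed; open now [(0,3) g=1 f=11, (1,4) g=1 f=9, (1,5) g=2 f=9, (2,5) g=5 f=11, (3,6) g=5 f=9]

order=[(1,6) → (2,6)]; open=[(0,3) g=1 f=11, (1,4) g=1 f=9, (1,5) g=2 f=9, (2,5) g=5 f=11, (3,6) g=5 f=9]; closed=[(0,4), (0,5), (0,6), (1,6), (2,6)]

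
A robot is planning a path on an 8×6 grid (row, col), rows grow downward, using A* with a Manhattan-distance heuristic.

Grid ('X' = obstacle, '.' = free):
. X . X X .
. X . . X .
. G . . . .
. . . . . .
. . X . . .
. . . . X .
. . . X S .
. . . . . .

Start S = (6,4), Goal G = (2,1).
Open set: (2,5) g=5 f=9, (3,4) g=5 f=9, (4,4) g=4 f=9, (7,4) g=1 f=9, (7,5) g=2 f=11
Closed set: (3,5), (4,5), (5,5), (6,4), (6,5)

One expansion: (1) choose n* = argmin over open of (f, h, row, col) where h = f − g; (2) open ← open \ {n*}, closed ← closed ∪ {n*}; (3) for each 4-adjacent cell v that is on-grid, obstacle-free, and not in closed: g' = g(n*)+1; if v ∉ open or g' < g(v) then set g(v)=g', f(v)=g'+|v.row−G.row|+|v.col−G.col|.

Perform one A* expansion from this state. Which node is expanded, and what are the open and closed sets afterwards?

expanded=(2,5); open=[(1,5) g=6 f=11, (2,4) g=6 f=9, (3,4) g=5 f=9, (4,4) g=4 f=9, (7,4) g=1 f=9, (7,5) g=2 f=11]; closed=[(2,5), (3,5), (4,5), (5,5), (6,4), (6,5)]

step 1: expand (2,5) (f=9, h=4) → closed; open now [(1,5) g=6 f=11, (2,4) g=6 f=9, (3,4) g=5 f=9, (4,4) g=4 f=9, (7,4) g=1 f=9, (7,5) g=2 f=11]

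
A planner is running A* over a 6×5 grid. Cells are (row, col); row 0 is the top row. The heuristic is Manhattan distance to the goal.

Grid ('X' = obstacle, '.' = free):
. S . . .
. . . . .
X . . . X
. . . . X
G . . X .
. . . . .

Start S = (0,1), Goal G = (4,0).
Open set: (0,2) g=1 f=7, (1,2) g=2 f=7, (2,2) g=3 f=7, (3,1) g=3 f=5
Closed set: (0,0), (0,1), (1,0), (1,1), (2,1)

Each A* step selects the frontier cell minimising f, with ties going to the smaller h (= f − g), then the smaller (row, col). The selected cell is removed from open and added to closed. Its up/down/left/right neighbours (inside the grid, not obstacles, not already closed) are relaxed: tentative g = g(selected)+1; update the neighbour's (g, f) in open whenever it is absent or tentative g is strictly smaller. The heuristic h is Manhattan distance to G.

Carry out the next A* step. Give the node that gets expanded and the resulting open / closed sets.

expanded=(3,1); open=[(0,2) g=1 f=7, (1,2) g=2 f=7, (2,2) g=3 f=7, (3,0) g=4 f=5, (3,2) g=4 f=7, (4,1) g=4 f=5]; closed=[(0,0), (0,1), (1,0), (1,1), (2,1), (3,1)]

step 1: expand (3,1) (f=5, h=2) → closed; open now [(0,2) g=1 f=7, (1,2) g=2 f=7, (2,2) g=3 f=7, (3,0) g=4 f=5, (3,2) g=4 f=7, (4,1) g=4 f=5]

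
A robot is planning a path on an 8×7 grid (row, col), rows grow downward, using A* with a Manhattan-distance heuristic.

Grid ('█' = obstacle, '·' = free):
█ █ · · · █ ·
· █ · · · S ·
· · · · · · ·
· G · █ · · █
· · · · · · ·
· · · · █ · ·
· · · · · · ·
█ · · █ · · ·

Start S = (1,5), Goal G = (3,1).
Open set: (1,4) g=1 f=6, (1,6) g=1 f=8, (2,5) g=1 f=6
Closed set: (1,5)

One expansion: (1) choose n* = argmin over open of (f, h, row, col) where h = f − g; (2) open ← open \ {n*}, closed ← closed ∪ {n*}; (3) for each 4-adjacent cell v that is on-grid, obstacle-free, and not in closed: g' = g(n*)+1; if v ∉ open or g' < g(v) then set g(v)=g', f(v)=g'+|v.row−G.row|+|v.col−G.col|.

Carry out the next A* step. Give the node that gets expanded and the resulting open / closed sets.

expanded=(1,4); open=[(0,4) g=2 f=8, (1,3) g=2 f=6, (1,6) g=1 f=8, (2,4) g=2 f=6, (2,5) g=1 f=6]; closed=[(1,4), (1,5)]

step 1: expand (1,4) (f=6, h=5) → closed; open now [(0,4) g=2 f=8, (1,3) g=2 f=6, (1,6) g=1 f=8, (2,4) g=2 f=6, (2,5) g=1 f=6]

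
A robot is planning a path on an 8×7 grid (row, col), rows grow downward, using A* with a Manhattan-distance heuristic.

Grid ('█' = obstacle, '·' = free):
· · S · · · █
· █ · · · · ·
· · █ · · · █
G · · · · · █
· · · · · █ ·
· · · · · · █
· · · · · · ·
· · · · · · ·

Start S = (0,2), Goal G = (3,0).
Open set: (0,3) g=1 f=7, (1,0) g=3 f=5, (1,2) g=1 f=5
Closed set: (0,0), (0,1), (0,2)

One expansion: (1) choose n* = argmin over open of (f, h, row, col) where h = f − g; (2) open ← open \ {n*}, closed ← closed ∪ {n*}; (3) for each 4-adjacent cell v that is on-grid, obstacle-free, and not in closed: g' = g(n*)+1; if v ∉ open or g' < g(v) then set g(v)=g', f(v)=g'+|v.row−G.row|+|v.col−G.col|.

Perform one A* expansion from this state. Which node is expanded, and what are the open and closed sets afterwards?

expanded=(1,0); open=[(0,3) g=1 f=7, (1,2) g=1 f=5, (2,0) g=4 f=5]; closed=[(0,0), (0,1), (0,2), (1,0)]

step 1: expand (1,0) (f=5, h=2) → closed; open now [(0,3) g=1 f=7, (1,2) g=1 f=5, (2,0) g=4 f=5]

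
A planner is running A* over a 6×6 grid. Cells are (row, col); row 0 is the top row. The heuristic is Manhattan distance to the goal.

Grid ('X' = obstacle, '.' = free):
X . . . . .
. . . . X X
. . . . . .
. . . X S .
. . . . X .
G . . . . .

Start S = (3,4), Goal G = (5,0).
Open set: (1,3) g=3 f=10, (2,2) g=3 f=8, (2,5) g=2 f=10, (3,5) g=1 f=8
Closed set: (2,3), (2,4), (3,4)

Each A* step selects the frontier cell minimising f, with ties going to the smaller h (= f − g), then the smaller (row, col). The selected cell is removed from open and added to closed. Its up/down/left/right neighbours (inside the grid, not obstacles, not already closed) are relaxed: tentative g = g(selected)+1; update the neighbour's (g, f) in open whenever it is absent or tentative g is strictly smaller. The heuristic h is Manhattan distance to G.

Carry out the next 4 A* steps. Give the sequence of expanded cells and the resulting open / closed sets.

order=[(2,2) → (2,1) → (2,0) → (3,0)]; open=[(1,0) g=6 f=10, (1,1) g=5 f=10, (1,2) g=4 f=10, (1,3) g=3 f=10, (2,5) g=2 f=10, (3,1) g=5 f=8, (3,2) g=4 f=8, (3,5) g=1 f=8, (4,0) g=7 f=8]; closed=[(2,0), (2,1), (2,2), (2,3), (2,4), (3,0), (3,4)]

step 1: expand (2,2) (f=8, h=5) → closed; open now [(1,2) g=4 f=10, (1,3) g=3 f=10, (2,1) g=4 f=8, (2,5) g=2 f=10, (3,2) g=4 f=8, (3,5) g=1 f=8]
step 2: expand (2,1) (f=8, h=4) → closed; open now [(1,1) g=5 f=10, (1,2) g=4 f=10, (1,3) g=3 f=10, (2,0) g=5 f=8, (2,5) g=2 f=10, (3,1) g=5 f=8, (3,2) g=4 f=8, (3,5) g=1 f=8]
step 3: expand (2,0) (f=8, h=3) → closed; open now [(1,0) g=6 f=10, (1,1) g=5 f=10, (1,2) g=4 f=10, (1,3) g=3 f=10, (2,5) g=2 f=10, (3,0) g=6 f=8, (3,1) g=5 f=8, (3,2) g=4 f=8, (3,5) g=1 f=8]
step 4: expand (3,0) (f=8, h=2) → closed; open now [(1,0) g=6 f=10, (1,1) g=5 f=10, (1,2) g=4 f=10, (1,3) g=3 f=10, (2,5) g=2 f=10, (3,1) g=5 f=8, (3,2) g=4 f=8, (3,5) g=1 f=8, (4,0) g=7 f=8]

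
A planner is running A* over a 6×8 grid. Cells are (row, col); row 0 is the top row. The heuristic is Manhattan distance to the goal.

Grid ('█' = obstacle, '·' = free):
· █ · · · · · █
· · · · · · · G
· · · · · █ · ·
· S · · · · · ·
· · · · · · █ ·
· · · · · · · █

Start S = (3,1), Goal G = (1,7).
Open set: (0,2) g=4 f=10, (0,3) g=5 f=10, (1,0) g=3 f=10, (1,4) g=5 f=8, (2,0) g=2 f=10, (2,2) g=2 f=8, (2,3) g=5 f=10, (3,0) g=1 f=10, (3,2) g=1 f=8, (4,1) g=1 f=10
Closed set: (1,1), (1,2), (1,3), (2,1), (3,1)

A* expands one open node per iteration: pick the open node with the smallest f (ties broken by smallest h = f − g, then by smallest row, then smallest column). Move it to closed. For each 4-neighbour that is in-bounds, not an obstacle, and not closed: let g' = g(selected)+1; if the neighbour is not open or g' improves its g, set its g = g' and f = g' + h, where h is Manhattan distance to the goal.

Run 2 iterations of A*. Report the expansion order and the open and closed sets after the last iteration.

step 1: expand (1,4) (f=8, h=3) → closed; open now [(0,2) g=4 f=10, (0,3) g=5 f=10, (0,4) g=6 f=10, (1,0) g=3 f=10, (1,5) g=6 f=8, (2,0) g=2 f=10, (2,2) g=2 f=8, (2,3) g=5 f=10, (2,4) g=6 f=10, (3,0) g=1 f=10, (3,2) g=1 f=8, (4,1) g=1 f=10]
step 2: expand (1,5) (f=8, h=2) → closed; open now [(0,2) g=4 f=10, (0,3) g=5 f=10, (0,4) g=6 f=10, (0,5) g=7 f=10, (1,0) g=3 f=10, (1,6) g=7 f=8, (2,0) g=2 f=10, (2,2) g=2 f=8, (2,3) g=5 f=10, (2,4) g=6 f=10, (3,0) g=1 f=10, (3,2) g=1 f=8, (4,1) g=1 f=10]

order=[(1,4) → (1,5)]; open=[(0,2) g=4 f=10, (0,3) g=5 f=10, (0,4) g=6 f=10, (0,5) g=7 f=10, (1,0) g=3 f=10, (1,6) g=7 f=8, (2,0) g=2 f=10, (2,2) g=2 f=8, (2,3) g=5 f=10, (2,4) g=6 f=10, (3,0) g=1 f=10, (3,2) g=1 f=8, (4,1) g=1 f=10]; closed=[(1,1), (1,2), (1,3), (1,4), (1,5), (2,1), (3,1)]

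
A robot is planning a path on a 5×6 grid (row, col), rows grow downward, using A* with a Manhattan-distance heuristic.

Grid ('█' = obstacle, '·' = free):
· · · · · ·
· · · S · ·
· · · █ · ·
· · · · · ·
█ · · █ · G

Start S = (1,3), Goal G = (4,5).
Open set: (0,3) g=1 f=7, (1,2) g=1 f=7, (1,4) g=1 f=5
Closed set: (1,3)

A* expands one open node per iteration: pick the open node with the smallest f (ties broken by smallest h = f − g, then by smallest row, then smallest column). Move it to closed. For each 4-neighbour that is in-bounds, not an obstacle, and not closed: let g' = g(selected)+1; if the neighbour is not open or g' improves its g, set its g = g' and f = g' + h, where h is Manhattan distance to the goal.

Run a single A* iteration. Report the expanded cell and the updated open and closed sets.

expanded=(1,4); open=[(0,3) g=1 f=7, (0,4) g=2 f=7, (1,2) g=1 f=7, (1,5) g=2 f=5, (2,4) g=2 f=5]; closed=[(1,3), (1,4)]

step 1: expand (1,4) (f=5, h=4) → closed; open now [(0,3) g=1 f=7, (0,4) g=2 f=7, (1,2) g=1 f=7, (1,5) g=2 f=5, (2,4) g=2 f=5]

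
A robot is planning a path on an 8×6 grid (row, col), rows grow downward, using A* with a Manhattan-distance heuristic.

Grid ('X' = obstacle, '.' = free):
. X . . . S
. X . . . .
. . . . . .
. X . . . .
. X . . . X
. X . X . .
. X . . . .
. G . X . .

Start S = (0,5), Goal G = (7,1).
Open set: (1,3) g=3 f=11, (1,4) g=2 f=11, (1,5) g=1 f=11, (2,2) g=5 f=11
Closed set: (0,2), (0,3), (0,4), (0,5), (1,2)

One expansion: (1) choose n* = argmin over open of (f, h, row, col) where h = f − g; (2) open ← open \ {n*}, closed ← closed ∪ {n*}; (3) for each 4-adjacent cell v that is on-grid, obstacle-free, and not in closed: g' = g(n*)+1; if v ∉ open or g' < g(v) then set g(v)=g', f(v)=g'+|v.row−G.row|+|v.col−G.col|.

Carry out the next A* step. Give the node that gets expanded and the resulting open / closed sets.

expanded=(2,2); open=[(1,3) g=3 f=11, (1,4) g=2 f=11, (1,5) g=1 f=11, (2,1) g=6 f=11, (2,3) g=6 f=13, (3,2) g=6 f=11]; closed=[(0,2), (0,3), (0,4), (0,5), (1,2), (2,2)]

step 1: expand (2,2) (f=11, h=6) → closed; open now [(1,3) g=3 f=11, (1,4) g=2 f=11, (1,5) g=1 f=11, (2,1) g=6 f=11, (2,3) g=6 f=13, (3,2) g=6 f=11]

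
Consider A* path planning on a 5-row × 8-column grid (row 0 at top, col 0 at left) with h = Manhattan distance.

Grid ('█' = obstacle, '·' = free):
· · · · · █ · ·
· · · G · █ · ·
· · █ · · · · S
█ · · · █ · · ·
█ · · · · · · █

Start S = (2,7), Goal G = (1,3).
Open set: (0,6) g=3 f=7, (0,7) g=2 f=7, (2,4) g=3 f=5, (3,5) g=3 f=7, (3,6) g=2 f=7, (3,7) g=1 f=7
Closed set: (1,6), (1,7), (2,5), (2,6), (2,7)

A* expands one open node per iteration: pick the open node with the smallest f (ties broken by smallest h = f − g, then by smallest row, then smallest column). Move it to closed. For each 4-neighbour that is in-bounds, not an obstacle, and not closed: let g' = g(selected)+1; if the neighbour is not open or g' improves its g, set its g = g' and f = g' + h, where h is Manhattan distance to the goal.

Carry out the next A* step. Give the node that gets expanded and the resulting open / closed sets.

step 1: expand (2,4) (f=5, h=2) → closed; open now [(0,6) g=3 f=7, (0,7) g=2 f=7, (1,4) g=4 f=5, (2,3) g=4 f=5, (3,5) g=3 f=7, (3,6) g=2 f=7, (3,7) g=1 f=7]

expanded=(2,4); open=[(0,6) g=3 f=7, (0,7) g=2 f=7, (1,4) g=4 f=5, (2,3) g=4 f=5, (3,5) g=3 f=7, (3,6) g=2 f=7, (3,7) g=1 f=7]; closed=[(1,6), (1,7), (2,4), (2,5), (2,6), (2,7)]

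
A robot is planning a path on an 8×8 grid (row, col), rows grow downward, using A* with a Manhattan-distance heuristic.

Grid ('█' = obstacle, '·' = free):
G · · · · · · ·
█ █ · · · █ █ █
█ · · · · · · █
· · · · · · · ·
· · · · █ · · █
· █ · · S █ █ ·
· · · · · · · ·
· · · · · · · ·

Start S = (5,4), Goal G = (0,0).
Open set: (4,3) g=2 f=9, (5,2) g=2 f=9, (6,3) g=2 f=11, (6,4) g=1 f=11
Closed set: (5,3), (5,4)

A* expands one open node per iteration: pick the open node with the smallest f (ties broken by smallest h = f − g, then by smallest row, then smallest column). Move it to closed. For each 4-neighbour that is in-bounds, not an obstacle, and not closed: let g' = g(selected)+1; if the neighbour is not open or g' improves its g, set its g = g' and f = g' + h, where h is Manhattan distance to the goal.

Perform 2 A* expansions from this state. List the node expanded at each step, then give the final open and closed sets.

step 1: expand (4,3) (f=9, h=7) → closed; open now [(3,3) g=3 f=9, (4,2) g=3 f=9, (5,2) g=2 f=9, (6,3) g=2 f=11, (6,4) g=1 f=11]
step 2: expand (3,3) (f=9, h=6) → closed; open now [(2,3) g=4 f=9, (3,2) g=4 f=9, (3,4) g=4 f=11, (4,2) g=3 f=9, (5,2) g=2 f=9, (6,3) g=2 f=11, (6,4) g=1 f=11]

order=[(4,3) → (3,3)]; open=[(2,3) g=4 f=9, (3,2) g=4 f=9, (3,4) g=4 f=11, (4,2) g=3 f=9, (5,2) g=2 f=9, (6,3) g=2 f=11, (6,4) g=1 f=11]; closed=[(3,3), (4,3), (5,3), (5,4)]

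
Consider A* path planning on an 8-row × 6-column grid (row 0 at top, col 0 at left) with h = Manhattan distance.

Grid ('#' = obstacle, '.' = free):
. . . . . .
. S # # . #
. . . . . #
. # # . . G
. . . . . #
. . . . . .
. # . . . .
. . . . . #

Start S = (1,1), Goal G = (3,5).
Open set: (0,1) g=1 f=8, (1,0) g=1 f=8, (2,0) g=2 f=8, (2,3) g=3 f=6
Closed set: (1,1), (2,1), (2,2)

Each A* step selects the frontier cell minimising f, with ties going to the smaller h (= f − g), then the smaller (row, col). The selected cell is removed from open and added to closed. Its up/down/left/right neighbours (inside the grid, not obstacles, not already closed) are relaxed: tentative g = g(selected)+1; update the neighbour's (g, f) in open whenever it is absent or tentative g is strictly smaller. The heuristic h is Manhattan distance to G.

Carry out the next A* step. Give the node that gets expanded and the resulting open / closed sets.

expanded=(2,3); open=[(0,1) g=1 f=8, (1,0) g=1 f=8, (2,0) g=2 f=8, (2,4) g=4 f=6, (3,3) g=4 f=6]; closed=[(1,1), (2,1), (2,2), (2,3)]

step 1: expand (2,3) (f=6, h=3) → closed; open now [(0,1) g=1 f=8, (1,0) g=1 f=8, (2,0) g=2 f=8, (2,4) g=4 f=6, (3,3) g=4 f=6]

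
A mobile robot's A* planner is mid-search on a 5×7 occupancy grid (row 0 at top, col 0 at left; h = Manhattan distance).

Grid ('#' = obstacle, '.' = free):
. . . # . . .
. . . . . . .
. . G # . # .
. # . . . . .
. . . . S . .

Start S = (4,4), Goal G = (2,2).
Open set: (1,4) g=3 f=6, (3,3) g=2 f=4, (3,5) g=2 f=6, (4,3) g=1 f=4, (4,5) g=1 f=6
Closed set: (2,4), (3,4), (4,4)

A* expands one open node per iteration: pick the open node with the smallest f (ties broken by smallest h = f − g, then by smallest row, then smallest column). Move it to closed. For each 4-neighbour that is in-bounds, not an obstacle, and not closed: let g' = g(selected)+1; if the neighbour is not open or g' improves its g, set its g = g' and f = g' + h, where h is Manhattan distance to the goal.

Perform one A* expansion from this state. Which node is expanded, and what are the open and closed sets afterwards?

step 1: expand (3,3) (f=4, h=2) → closed; open now [(1,4) g=3 f=6, (3,2) g=3 f=4, (3,5) g=2 f=6, (4,3) g=1 f=4, (4,5) g=1 f=6]

expanded=(3,3); open=[(1,4) g=3 f=6, (3,2) g=3 f=4, (3,5) g=2 f=6, (4,3) g=1 f=4, (4,5) g=1 f=6]; closed=[(2,4), (3,3), (3,4), (4,4)]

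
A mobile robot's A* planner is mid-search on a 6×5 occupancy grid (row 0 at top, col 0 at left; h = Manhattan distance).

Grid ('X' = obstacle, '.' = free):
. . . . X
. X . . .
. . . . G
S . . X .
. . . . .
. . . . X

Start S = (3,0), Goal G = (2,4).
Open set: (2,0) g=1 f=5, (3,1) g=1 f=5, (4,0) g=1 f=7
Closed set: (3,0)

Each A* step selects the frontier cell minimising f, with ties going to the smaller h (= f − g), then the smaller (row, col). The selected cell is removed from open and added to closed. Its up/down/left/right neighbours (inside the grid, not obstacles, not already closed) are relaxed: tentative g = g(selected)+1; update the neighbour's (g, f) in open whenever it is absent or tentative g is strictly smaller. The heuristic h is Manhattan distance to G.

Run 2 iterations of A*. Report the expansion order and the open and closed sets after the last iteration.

step 1: expand (2,0) (f=5, h=4) → closed; open now [(1,0) g=2 f=7, (2,1) g=2 f=5, (3,1) g=1 f=5, (4,0) g=1 f=7]
step 2: expand (2,1) (f=5, h=3) → closed; open now [(1,0) g=2 f=7, (2,2) g=3 f=5, (3,1) g=1 f=5, (4,0) g=1 f=7]

order=[(2,0) → (2,1)]; open=[(1,0) g=2 f=7, (2,2) g=3 f=5, (3,1) g=1 f=5, (4,0) g=1 f=7]; closed=[(2,0), (2,1), (3,0)]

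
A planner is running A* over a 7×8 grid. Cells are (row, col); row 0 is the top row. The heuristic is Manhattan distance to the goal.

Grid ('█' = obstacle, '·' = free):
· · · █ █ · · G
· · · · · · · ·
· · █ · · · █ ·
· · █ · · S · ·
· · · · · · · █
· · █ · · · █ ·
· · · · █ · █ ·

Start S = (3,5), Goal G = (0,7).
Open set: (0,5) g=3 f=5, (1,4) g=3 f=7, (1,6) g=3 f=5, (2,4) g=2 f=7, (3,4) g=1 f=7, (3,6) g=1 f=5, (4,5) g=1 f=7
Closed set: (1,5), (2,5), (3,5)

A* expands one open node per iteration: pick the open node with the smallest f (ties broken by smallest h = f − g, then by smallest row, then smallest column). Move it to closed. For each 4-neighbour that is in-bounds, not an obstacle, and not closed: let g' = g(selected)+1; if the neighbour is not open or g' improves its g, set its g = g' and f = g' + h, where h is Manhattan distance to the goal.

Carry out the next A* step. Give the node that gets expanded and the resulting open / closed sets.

step 1: expand (0,5) (f=5, h=2) → closed; open now [(0,6) g=4 f=5, (1,4) g=3 f=7, (1,6) g=3 f=5, (2,4) g=2 f=7, (3,4) g=1 f=7, (3,6) g=1 f=5, (4,5) g=1 f=7]

expanded=(0,5); open=[(0,6) g=4 f=5, (1,4) g=3 f=7, (1,6) g=3 f=5, (2,4) g=2 f=7, (3,4) g=1 f=7, (3,6) g=1 f=5, (4,5) g=1 f=7]; closed=[(0,5), (1,5), (2,5), (3,5)]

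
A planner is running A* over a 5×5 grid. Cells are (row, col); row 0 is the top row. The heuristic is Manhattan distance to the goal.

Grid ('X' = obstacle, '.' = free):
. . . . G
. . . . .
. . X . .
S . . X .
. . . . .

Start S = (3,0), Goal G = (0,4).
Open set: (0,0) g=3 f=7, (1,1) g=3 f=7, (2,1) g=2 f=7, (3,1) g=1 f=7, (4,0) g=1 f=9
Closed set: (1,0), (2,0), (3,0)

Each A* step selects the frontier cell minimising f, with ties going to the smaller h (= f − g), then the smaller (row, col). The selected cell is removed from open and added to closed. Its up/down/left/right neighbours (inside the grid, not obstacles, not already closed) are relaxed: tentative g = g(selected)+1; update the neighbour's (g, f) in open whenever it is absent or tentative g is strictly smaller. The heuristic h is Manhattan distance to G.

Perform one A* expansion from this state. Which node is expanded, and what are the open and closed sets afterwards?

step 1: expand (0,0) (f=7, h=4) → closed; open now [(0,1) g=4 f=7, (1,1) g=3 f=7, (2,1) g=2 f=7, (3,1) g=1 f=7, (4,0) g=1 f=9]

expanded=(0,0); open=[(0,1) g=4 f=7, (1,1) g=3 f=7, (2,1) g=2 f=7, (3,1) g=1 f=7, (4,0) g=1 f=9]; closed=[(0,0), (1,0), (2,0), (3,0)]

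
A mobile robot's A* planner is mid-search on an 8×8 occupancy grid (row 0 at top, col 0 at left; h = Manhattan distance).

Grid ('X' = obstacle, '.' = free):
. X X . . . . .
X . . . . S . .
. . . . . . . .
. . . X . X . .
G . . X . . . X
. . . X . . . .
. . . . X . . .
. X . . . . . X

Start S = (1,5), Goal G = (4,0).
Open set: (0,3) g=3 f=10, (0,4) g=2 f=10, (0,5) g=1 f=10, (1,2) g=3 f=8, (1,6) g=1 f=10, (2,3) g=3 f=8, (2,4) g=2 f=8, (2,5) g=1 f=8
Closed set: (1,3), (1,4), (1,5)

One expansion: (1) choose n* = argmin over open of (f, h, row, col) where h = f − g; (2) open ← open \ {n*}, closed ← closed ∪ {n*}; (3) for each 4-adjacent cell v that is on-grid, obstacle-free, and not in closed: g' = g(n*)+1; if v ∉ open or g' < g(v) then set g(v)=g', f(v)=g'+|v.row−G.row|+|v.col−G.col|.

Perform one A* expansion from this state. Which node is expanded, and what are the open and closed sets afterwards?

expanded=(1,2); open=[(0,3) g=3 f=10, (0,4) g=2 f=10, (0,5) g=1 f=10, (1,1) g=4 f=8, (1,6) g=1 f=10, (2,2) g=4 f=8, (2,3) g=3 f=8, (2,4) g=2 f=8, (2,5) g=1 f=8]; closed=[(1,2), (1,3), (1,4), (1,5)]

step 1: expand (1,2) (f=8, h=5) → closed; open now [(0,3) g=3 f=10, (0,4) g=2 f=10, (0,5) g=1 f=10, (1,1) g=4 f=8, (1,6) g=1 f=10, (2,2) g=4 f=8, (2,3) g=3 f=8, (2,4) g=2 f=8, (2,5) g=1 f=8]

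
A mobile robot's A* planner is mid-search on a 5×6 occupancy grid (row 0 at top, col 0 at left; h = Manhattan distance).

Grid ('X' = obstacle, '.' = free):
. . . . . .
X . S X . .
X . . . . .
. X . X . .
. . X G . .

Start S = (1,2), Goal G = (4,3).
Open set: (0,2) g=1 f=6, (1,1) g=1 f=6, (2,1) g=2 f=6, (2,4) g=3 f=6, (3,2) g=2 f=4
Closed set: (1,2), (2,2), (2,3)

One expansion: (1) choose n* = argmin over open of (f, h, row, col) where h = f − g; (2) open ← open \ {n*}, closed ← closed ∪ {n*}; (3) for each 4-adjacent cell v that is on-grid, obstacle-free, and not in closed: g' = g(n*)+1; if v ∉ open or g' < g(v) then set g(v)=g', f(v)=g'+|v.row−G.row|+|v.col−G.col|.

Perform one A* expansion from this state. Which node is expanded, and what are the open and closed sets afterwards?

step 1: expand (3,2) (f=4, h=2) → closed; open now [(0,2) g=1 f=6, (1,1) g=1 f=6, (2,1) g=2 f=6, (2,4) g=3 f=6]

expanded=(3,2); open=[(0,2) g=1 f=6, (1,1) g=1 f=6, (2,1) g=2 f=6, (2,4) g=3 f=6]; closed=[(1,2), (2,2), (2,3), (3,2)]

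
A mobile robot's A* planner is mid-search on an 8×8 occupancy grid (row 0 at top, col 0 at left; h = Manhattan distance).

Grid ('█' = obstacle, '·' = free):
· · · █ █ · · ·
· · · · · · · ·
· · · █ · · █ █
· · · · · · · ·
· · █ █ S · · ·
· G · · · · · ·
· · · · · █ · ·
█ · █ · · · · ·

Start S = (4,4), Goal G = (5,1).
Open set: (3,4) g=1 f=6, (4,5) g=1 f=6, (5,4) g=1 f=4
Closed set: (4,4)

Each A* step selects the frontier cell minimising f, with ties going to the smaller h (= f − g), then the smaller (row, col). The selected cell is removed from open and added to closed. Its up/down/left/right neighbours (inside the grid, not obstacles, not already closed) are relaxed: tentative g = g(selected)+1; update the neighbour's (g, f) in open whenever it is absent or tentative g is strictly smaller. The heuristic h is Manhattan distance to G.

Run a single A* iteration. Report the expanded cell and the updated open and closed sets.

expanded=(5,4); open=[(3,4) g=1 f=6, (4,5) g=1 f=6, (5,3) g=2 f=4, (5,5) g=2 f=6, (6,4) g=2 f=6]; closed=[(4,4), (5,4)]

step 1: expand (5,4) (f=4, h=3) → closed; open now [(3,4) g=1 f=6, (4,5) g=1 f=6, (5,3) g=2 f=4, (5,5) g=2 f=6, (6,4) g=2 f=6]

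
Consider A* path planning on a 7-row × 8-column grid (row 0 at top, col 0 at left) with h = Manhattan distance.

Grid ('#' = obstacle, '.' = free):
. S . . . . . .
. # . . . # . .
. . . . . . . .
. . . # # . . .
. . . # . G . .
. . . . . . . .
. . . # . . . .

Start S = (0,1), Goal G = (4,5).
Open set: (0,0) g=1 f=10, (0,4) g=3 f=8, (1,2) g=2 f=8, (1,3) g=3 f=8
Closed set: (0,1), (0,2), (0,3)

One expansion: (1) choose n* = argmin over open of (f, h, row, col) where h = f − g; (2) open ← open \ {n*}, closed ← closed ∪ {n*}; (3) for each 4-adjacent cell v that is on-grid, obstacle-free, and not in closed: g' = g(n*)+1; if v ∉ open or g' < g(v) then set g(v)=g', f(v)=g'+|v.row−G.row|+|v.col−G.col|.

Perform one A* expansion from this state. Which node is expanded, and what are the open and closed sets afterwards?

expanded=(0,4); open=[(0,0) g=1 f=10, (0,5) g=4 f=8, (1,2) g=2 f=8, (1,3) g=3 f=8, (1,4) g=4 f=8]; closed=[(0,1), (0,2), (0,3), (0,4)]

step 1: expand (0,4) (f=8, h=5) → closed; open now [(0,0) g=1 f=10, (0,5) g=4 f=8, (1,2) g=2 f=8, (1,3) g=3 f=8, (1,4) g=4 f=8]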